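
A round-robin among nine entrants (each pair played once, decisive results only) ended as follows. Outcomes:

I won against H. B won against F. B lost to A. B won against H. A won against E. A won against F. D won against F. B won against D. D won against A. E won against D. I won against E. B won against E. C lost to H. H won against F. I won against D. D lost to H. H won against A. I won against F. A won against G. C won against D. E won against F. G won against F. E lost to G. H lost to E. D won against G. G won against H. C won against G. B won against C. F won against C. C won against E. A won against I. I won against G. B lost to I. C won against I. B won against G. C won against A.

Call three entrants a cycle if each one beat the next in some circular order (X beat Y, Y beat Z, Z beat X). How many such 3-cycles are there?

Win totals: A 5, B 6, C 5, D 3, E 3, F 1, G 3, H 4, I 6.
An entrant with w wins dominates both others in C(w,2) triples; summing gives 10 + 15 + 10 + 3 + 3 + 0 + 3 + 6 + 15 = 65 transitive triples.
Total triples C(9,3) = 84, so cyclic triples = 84 − 65 = 19.

19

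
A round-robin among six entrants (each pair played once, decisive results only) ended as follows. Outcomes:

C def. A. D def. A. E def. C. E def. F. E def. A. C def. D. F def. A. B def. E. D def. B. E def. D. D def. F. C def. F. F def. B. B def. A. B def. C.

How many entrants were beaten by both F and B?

F beat: A, B.
B beat: A, C, E.
Both beat: A — 1.

1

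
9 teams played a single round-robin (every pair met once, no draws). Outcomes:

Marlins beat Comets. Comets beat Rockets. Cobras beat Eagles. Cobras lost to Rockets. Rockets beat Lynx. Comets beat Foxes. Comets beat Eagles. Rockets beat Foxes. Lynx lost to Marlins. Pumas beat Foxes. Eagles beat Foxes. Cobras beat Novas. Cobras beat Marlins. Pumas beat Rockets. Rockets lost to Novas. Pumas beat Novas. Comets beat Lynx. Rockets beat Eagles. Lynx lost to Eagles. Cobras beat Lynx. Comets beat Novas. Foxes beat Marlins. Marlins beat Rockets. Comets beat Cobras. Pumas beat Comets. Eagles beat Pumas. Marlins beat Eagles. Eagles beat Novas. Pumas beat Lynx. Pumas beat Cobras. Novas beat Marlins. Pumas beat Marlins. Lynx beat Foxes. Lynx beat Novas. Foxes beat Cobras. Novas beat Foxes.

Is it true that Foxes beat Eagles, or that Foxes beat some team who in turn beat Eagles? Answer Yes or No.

Foxes did not beat Eagles directly.
Foxes beat Marlins, Cobras. Of those, Marlins beat Eagles.

Yes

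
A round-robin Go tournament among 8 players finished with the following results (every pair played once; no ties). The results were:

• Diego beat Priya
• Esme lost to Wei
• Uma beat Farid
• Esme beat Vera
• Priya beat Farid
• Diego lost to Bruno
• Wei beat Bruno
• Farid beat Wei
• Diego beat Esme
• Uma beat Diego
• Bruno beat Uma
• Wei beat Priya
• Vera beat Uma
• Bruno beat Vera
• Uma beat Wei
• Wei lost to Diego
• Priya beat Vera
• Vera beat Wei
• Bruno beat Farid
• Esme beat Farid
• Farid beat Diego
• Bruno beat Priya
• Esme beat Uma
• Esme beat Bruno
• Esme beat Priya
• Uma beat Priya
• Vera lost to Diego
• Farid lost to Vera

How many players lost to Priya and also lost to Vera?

1

Priya beat: Vera, Farid.
Vera beat: Farid, Wei, Uma.
Both beat: Farid — 1.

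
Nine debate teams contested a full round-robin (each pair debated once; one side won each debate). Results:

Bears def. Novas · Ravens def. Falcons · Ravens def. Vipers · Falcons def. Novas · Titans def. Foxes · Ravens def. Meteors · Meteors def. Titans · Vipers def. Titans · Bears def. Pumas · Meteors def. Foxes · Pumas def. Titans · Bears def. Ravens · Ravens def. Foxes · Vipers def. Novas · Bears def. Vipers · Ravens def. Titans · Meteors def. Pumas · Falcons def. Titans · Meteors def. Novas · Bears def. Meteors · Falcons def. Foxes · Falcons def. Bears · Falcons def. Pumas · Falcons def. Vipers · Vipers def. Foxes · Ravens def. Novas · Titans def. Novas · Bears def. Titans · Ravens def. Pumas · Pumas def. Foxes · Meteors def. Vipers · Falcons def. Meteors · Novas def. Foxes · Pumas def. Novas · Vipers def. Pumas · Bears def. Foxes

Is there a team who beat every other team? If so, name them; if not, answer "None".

Highest win total is Ravens with 7 (out of 8 possible).
Ravens lost to Bears, so no team went undefeated.

None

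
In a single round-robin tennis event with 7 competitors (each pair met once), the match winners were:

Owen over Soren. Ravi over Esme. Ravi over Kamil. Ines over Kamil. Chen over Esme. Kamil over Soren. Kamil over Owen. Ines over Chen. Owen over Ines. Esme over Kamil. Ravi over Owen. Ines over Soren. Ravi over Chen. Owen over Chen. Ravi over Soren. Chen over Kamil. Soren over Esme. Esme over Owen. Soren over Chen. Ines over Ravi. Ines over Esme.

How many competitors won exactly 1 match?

Win totals: Ravi 5, Chen 2, Soren 2, Esme 2, Kamil 2, Owen 3, Ines 5.
No competitor has exactly 1 wins.

0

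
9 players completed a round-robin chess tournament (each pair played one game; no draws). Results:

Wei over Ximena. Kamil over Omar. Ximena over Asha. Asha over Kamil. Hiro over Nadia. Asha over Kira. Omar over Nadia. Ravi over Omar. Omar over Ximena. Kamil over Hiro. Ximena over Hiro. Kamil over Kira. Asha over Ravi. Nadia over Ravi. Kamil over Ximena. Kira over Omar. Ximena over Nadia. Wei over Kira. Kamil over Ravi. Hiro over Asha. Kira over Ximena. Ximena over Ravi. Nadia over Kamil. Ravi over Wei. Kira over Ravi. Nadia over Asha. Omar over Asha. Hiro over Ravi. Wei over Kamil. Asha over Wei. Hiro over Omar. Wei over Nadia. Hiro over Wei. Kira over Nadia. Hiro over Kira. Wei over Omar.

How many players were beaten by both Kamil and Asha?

2

Kamil beat: Kira, Hiro, Omar, Ravi, Ximena.
Asha beat: Kira, Kamil, Ravi, Wei.
Both beat: Kira, Ravi — 2.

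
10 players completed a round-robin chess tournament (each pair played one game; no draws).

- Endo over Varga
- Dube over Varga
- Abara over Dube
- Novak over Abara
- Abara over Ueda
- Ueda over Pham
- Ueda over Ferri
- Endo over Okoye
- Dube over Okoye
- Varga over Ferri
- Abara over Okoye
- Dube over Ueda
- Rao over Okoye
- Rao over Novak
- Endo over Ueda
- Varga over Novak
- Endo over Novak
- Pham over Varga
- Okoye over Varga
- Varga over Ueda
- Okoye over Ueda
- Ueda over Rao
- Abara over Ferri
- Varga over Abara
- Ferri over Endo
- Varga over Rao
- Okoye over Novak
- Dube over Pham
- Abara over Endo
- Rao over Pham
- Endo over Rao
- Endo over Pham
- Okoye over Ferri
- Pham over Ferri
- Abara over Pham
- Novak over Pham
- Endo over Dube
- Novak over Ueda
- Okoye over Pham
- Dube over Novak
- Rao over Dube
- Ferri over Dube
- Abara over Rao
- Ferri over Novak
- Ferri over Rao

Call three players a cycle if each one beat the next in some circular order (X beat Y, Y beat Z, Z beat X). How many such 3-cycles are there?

29

Win totals: Novak 3, Abara 7, Ueda 3, Varga 5, Dube 5, Rao 4, Endo 7, Ferri 4, Pham 2, Okoye 5.
A player with w wins dominates both others in C(w,2) triples; summing gives 3 + 21 + 3 + 10 + 10 + 6 + 21 + 6 + 1 + 10 = 91 transitive triples.
Total triples C(10,3) = 120, so cyclic triples = 120 − 91 = 29.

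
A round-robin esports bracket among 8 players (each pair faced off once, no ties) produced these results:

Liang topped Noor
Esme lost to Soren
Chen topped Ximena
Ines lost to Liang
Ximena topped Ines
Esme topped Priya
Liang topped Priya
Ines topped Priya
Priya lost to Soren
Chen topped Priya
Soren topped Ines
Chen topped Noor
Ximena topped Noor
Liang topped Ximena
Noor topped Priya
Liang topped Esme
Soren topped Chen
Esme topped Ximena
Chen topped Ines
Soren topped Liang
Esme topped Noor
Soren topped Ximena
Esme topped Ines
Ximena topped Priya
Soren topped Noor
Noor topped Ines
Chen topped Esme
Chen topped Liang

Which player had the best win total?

Soren

Win totals: Noor 2, Ines 1, Esme 4, Soren 7, Liang 5, Priya 0, Chen 6, Ximena 3.
Soren leads with 7 wins (next highest: 6).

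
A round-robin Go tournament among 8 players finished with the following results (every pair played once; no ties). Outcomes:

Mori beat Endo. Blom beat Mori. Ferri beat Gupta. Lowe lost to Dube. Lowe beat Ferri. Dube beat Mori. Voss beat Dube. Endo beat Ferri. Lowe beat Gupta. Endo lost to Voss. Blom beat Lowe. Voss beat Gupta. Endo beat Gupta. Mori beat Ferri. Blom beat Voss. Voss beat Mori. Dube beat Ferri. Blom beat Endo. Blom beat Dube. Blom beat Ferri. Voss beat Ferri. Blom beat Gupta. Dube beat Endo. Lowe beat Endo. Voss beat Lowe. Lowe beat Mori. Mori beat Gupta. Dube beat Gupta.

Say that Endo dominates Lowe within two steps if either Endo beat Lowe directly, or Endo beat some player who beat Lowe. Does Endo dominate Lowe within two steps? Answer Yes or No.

No

Endo did not beat Lowe directly.
Endo beat Gupta, Ferri, but each of them lost to Lowe. No two-step path.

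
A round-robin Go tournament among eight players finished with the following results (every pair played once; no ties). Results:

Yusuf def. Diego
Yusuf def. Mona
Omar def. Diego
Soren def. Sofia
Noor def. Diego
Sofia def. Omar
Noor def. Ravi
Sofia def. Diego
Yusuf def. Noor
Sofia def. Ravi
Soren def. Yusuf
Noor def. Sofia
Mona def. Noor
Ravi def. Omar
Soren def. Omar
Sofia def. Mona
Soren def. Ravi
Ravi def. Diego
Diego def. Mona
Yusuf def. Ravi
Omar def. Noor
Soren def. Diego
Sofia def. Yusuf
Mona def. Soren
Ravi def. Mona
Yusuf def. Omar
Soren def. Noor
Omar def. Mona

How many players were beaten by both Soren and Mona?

1

Soren beat: Sofia, Diego, Yusuf, Omar, Ravi, Noor.
Mona beat: Soren, Noor.
Both beat: Noor — 1.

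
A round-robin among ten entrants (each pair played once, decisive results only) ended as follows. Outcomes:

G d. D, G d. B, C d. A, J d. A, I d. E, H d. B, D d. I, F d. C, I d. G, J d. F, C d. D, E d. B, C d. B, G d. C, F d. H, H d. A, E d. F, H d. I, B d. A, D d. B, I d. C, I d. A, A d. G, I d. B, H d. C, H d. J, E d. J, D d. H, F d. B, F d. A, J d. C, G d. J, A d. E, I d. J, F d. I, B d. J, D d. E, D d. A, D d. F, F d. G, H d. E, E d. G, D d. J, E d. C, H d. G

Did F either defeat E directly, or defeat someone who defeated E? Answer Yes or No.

Yes

F did not beat E directly.
F beat A, B, C, G, H, I. Of those, A beat E.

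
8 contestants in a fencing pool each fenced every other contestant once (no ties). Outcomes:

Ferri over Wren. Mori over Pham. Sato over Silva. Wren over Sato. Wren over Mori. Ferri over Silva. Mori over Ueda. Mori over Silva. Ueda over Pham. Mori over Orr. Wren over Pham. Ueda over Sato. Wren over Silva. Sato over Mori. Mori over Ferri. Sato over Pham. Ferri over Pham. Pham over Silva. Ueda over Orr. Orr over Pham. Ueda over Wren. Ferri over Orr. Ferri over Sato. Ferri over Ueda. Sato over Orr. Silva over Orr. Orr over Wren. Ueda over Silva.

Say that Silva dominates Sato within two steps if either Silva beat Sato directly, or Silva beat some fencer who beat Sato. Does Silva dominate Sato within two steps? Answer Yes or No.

Silva did not beat Sato directly.
Silva beat Orr, but each of them lost to Sato. No two-step path.

No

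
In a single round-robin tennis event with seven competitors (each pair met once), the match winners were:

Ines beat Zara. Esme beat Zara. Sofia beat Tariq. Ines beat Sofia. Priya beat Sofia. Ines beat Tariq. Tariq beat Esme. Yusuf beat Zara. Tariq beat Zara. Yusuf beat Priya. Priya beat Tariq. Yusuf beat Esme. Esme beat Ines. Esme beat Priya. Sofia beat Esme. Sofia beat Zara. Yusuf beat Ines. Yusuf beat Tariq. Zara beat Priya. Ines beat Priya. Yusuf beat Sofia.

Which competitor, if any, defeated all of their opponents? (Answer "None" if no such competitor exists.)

Yusuf

Yusuf has 6 wins out of 6 opponents — a perfect record.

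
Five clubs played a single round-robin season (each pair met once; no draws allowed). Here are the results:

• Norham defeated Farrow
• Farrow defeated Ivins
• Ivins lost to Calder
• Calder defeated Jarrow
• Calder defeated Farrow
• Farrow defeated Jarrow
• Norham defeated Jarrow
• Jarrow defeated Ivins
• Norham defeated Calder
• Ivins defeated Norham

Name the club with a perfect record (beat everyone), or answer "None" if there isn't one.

Highest win total is Norham with 3 (out of 4 possible).
Norham lost to Ivins, so no club went undefeated.

None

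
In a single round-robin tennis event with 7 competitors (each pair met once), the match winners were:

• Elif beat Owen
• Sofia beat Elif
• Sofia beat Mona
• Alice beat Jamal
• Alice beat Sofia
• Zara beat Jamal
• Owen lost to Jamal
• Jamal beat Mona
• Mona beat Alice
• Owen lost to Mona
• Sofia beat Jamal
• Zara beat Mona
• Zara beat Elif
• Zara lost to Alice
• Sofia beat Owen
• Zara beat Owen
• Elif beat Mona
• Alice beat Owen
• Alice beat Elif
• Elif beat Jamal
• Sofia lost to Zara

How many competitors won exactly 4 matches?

Win totals: Alice 5, Owen 0, Mona 2, Jamal 2, Sofia 4, Elif 3, Zara 5.
Exactly 4: Sofia — 1 competitor.

1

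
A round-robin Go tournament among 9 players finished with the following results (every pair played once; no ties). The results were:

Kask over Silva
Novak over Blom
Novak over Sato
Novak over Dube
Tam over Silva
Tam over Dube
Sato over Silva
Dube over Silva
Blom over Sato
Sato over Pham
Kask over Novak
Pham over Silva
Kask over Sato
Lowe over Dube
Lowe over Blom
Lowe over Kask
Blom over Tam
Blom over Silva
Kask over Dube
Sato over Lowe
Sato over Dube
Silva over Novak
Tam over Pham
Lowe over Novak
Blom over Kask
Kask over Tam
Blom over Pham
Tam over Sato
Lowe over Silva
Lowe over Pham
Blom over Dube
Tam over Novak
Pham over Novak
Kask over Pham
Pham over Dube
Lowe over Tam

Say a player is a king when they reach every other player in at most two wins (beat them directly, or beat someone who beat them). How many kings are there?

5

Silva cannot reach Pham, Lowe, Kask, Tam in two steps.
Novak reaches everyone (king).
Blom reaches everyone (king).
Pham cannot reach Lowe, Kask, Tam in two steps.
Sato reaches everyone (king).
Lowe reaches everyone (king).
Kask reaches everyone (king).
Tam cannot reach Kask in two steps.
Dube cannot reach Blom, Pham, Sato, Lowe, Kask, Tam in two steps.
Kings: Novak, Blom, Sato, Lowe, Kask — 5.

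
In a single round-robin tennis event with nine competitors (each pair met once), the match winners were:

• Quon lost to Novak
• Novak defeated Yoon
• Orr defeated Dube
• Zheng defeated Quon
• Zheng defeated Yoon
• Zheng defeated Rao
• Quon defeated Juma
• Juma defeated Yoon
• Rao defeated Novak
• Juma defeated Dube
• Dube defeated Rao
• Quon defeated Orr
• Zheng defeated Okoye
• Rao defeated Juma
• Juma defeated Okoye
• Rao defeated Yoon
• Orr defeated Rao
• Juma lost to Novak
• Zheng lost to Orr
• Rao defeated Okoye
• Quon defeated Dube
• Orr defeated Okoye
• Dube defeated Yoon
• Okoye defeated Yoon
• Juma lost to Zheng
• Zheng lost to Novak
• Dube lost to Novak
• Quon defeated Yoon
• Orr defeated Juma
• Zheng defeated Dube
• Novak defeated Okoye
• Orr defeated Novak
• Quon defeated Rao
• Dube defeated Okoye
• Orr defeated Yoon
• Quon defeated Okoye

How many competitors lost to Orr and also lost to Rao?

4

Orr beat: Dube, Novak, Yoon, Juma, Zheng, Rao, Okoye.
Rao beat: Novak, Yoon, Juma, Okoye.
Both beat: Novak, Yoon, Juma, Okoye — 4.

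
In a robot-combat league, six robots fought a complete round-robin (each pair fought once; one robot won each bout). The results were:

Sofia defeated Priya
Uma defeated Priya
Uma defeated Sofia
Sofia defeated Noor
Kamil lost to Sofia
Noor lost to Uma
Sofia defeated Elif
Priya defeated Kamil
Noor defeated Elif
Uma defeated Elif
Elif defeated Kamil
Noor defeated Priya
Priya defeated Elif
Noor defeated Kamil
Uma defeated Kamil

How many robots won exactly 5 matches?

Win totals: Uma 5, Noor 3, Priya 2, Elif 1, Sofia 4, Kamil 0.
Exactly 5: Uma — 1 robot.

1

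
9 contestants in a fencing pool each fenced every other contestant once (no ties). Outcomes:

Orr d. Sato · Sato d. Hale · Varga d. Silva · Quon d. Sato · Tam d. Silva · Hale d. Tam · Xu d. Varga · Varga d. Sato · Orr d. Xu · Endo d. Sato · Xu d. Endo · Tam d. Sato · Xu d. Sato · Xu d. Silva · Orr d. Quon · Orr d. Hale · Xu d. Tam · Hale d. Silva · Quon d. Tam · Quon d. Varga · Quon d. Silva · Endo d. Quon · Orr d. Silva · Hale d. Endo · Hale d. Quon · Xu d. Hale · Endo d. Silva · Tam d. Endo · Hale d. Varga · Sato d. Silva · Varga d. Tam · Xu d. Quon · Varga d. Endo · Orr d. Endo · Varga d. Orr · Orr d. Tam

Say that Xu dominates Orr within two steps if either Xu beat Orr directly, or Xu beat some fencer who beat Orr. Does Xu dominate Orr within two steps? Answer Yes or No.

Yes

Xu did not beat Orr directly.
Xu beat Tam, Hale, Sato, Quon, Varga, Silva, Endo. Of those, Varga beat Orr.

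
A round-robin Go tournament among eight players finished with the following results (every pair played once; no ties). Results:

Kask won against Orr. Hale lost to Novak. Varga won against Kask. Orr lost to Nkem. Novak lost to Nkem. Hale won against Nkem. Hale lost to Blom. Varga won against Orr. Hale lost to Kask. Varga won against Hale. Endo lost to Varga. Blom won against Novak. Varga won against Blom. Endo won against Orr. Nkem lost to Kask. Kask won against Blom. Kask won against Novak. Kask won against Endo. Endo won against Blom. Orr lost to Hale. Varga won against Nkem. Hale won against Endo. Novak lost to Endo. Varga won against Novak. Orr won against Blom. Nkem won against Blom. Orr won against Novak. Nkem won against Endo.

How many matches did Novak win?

1

Novak's results: beat Hale; lost to Endo, Kask, Nkem, Orr, Varga, Blom.
That is 1 win.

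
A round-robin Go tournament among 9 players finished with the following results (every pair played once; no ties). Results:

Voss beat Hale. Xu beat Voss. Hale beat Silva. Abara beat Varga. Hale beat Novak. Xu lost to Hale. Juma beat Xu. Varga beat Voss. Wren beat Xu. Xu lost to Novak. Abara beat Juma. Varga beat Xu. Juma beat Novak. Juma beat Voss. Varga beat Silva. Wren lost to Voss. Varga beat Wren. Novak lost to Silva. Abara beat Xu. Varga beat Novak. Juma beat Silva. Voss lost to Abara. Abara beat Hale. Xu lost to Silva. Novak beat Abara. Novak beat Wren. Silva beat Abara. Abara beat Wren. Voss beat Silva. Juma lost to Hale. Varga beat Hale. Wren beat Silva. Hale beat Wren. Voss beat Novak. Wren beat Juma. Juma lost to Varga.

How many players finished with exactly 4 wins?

Win totals: Hale 5, Varga 7, Xu 1, Voss 4, Novak 3, Wren 3, Silva 3, Juma 4, Abara 6.
Exactly 4: Voss, Juma — 2 players.

2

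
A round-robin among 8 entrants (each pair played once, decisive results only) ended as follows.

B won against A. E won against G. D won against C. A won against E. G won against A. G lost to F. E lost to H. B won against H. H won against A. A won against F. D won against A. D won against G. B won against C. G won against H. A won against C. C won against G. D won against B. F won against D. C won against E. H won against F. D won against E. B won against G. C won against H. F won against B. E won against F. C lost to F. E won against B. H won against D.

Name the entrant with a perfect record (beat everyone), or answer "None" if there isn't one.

None

Highest win total is D with 5 (out of 7 possible).
D lost to F, H, so no entrant went undefeated.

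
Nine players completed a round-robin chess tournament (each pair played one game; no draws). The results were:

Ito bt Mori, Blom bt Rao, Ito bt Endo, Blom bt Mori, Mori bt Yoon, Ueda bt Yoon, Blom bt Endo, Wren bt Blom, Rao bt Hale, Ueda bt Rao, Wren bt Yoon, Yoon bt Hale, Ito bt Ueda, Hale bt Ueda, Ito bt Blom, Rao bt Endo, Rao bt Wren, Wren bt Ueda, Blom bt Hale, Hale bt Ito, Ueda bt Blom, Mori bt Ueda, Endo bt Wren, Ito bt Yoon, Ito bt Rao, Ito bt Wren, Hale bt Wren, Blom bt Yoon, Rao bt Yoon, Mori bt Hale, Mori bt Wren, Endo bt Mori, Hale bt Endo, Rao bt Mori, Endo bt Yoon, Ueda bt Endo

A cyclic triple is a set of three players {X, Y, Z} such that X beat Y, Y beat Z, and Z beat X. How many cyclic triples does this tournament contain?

Win totals: Endo 3, Yoon 1, Rao 5, Ueda 4, Ito 7, Wren 3, Hale 4, Blom 5, Mori 4.
A player with w wins dominates both others in C(w,2) triples; summing gives 3 + 0 + 10 + 6 + 21 + 3 + 6 + 10 + 6 = 65 transitive triples.
Total triples C(9,3) = 84, so cyclic triples = 84 − 65 = 19.

19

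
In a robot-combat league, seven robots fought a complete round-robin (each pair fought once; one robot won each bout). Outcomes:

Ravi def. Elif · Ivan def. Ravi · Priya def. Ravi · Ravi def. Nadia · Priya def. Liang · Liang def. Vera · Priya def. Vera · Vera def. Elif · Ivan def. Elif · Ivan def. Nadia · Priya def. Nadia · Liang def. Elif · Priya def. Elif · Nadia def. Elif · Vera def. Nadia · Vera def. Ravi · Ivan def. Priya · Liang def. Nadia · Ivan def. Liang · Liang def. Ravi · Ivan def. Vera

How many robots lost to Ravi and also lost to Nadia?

Ravi beat: Elif, Nadia.
Nadia beat: Elif.
Both beat: Elif — 1.

1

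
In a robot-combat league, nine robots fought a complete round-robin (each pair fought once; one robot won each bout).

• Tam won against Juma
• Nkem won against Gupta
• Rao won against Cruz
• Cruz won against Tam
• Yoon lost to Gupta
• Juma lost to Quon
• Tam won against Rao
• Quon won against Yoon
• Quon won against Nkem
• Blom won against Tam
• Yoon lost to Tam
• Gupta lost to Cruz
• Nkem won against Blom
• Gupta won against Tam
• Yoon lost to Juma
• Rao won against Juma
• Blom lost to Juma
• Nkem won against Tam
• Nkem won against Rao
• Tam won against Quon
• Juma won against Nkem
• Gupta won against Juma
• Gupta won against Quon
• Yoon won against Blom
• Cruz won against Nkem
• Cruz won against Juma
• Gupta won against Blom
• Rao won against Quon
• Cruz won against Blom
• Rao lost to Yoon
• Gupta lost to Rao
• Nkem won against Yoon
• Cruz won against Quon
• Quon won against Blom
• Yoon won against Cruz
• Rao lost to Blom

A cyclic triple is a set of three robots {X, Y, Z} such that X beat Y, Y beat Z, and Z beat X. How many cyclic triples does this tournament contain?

24

Win totals: Rao 4, Yoon 3, Gupta 5, Tam 4, Nkem 5, Blom 2, Cruz 6, Juma 3, Quon 4.
A robot with w wins dominates both others in C(w,2) triples; summing gives 6 + 3 + 10 + 6 + 10 + 1 + 15 + 3 + 6 = 60 transitive triples.
Total triples C(9,3) = 84, so cyclic triples = 84 − 60 = 24.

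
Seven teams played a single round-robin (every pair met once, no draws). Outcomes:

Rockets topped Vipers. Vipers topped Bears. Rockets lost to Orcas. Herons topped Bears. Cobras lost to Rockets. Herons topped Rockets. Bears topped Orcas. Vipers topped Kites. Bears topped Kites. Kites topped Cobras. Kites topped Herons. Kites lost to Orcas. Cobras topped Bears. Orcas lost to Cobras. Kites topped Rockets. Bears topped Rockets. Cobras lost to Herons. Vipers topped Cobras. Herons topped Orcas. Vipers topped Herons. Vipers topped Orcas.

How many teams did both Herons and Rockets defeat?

Herons beat: Rockets, Orcas, Cobras, Bears.
Rockets beat: Vipers, Cobras.
Both beat: Cobras — 1.

1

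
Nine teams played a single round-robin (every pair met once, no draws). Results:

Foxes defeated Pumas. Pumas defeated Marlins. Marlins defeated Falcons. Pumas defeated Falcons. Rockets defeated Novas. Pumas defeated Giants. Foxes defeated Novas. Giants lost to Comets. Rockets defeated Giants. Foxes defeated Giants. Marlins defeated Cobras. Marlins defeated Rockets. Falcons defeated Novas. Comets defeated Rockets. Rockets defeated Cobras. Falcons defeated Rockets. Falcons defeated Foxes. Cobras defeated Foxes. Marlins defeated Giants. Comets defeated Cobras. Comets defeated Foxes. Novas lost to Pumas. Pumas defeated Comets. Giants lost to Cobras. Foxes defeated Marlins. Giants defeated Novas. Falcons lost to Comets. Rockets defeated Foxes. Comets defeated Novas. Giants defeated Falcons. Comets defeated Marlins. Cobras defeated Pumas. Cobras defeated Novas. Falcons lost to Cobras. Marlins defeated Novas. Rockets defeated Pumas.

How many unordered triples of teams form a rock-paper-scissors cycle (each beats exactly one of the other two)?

13

Win totals: Foxes 4, Cobras 5, Marlins 5, Pumas 5, Rockets 5, Novas 0, Giants 2, Comets 7, Falcons 3.
A team with w wins dominates both others in C(w,2) triples; summing gives 6 + 10 + 10 + 10 + 10 + 0 + 1 + 21 + 3 = 71 transitive triples.
Total triples C(9,3) = 84, so cyclic triples = 84 − 71 = 13.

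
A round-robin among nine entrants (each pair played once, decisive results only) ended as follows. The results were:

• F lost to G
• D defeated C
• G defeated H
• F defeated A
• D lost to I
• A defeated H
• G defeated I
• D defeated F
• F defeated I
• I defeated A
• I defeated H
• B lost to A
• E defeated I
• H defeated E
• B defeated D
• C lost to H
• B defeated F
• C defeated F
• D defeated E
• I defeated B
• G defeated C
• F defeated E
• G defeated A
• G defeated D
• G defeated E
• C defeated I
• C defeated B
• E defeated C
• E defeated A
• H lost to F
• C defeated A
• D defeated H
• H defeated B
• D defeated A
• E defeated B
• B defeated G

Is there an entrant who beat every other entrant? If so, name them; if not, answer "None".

None

Highest win total is G with 7 (out of 8 possible).
G lost to B, so no entrant went undefeated.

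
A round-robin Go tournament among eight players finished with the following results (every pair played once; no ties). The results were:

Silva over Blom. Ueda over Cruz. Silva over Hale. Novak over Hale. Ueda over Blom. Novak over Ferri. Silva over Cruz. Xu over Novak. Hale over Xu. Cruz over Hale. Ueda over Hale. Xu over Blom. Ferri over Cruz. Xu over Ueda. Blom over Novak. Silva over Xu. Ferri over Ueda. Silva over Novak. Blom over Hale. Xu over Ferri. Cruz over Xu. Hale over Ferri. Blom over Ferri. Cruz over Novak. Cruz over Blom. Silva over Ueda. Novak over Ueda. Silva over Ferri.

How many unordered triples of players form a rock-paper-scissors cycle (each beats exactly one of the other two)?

12

Win totals: Ferri 2, Silva 7, Xu 4, Cruz 4, Novak 3, Ueda 3, Hale 2, Blom 3.
A player with w wins dominates both others in C(w,2) triples; summing gives 1 + 21 + 6 + 6 + 3 + 3 + 1 + 3 = 44 transitive triples.
Total triples C(8,3) = 56, so cyclic triples = 56 − 44 = 12.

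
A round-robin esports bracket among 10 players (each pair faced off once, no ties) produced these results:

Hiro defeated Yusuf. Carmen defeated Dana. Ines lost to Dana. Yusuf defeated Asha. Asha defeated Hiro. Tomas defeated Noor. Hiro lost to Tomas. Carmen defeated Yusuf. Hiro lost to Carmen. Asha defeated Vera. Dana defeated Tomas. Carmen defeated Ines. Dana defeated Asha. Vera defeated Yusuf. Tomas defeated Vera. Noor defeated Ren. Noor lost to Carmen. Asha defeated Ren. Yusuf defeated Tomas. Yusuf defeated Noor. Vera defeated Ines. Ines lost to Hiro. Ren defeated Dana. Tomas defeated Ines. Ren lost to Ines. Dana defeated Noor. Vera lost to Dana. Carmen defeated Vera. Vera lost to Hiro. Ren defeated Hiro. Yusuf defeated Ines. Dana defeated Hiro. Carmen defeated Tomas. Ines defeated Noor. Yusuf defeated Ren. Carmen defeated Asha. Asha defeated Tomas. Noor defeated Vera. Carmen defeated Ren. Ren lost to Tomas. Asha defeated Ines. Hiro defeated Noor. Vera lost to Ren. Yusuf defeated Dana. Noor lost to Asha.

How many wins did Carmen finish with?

Carmen's results: beat Ines, Noor, Hiro, Vera, Dana, Tomas, Ren, Asha, Yusuf; lost to no one.
That is 9 wins.

9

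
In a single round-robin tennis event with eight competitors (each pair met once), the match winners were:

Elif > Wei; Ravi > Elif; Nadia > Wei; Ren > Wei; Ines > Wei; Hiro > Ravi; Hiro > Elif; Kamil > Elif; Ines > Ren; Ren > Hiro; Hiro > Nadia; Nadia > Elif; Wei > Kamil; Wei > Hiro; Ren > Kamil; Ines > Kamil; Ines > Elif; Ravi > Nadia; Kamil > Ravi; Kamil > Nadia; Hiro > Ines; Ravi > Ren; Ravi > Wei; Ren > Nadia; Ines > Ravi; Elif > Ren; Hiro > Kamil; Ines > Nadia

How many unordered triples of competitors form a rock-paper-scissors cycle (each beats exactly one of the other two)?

Win totals: Ravi 4, Elif 2, Kamil 3, Wei 2, Hiro 5, Nadia 2, Ren 4, Ines 6.
A competitor with w wins dominates both others in C(w,2) triples; summing gives 6 + 1 + 3 + 1 + 10 + 1 + 6 + 15 = 43 transitive triples.
Total triples C(8,3) = 56, so cyclic triples = 56 − 43 = 13.

13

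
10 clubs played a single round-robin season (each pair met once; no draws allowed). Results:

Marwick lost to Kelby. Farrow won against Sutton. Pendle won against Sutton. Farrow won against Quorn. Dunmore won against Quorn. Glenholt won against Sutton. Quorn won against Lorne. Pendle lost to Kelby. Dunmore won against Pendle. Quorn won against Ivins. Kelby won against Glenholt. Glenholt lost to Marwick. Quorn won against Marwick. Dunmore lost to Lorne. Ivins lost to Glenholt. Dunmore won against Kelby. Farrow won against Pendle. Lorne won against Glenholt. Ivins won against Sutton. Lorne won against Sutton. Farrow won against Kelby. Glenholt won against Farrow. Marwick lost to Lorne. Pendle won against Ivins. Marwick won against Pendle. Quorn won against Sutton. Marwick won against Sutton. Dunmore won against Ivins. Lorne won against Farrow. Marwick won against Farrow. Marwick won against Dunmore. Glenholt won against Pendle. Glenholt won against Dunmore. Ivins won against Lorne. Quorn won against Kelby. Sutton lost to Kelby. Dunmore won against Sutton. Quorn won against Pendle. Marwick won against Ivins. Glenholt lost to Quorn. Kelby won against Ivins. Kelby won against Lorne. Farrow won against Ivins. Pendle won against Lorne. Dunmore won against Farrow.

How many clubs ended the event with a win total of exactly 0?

1

Win totals: Dunmore 6, Sutton 0, Ivins 2, Glenholt 5, Quorn 7, Marwick 6, Pendle 3, Lorne 5, Kelby 6, Farrow 5.
Exactly 0: Sutton — 1 club.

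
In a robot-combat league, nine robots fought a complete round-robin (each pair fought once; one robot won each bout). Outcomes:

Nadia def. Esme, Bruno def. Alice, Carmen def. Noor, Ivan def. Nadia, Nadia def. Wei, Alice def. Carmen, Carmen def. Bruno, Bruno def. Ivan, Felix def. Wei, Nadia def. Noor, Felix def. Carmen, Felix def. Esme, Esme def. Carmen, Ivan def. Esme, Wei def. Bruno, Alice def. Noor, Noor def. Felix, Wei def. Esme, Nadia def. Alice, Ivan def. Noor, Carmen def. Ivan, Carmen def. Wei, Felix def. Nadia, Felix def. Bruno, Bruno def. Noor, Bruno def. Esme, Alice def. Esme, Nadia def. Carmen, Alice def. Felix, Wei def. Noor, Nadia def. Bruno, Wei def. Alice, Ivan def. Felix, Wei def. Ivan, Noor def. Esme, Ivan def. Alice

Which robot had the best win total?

Win totals: Alice 4, Noor 2, Carmen 4, Wei 5, Felix 5, Nadia 6, Ivan 5, Bruno 4, Esme 1.
Nadia leads with 6 wins (next highest: 5).

Nadia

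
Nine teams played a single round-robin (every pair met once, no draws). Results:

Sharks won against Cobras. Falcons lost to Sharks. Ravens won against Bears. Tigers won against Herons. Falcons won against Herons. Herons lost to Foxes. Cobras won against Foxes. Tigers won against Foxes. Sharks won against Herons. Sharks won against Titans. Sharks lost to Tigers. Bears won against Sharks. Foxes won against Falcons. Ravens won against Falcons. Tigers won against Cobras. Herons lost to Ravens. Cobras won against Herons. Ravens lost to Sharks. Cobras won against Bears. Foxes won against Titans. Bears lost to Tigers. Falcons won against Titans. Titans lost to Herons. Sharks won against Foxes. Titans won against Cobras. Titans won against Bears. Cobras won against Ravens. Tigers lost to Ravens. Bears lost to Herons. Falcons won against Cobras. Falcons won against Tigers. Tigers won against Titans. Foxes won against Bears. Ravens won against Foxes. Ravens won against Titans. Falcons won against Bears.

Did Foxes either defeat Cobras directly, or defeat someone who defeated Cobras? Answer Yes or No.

Yes

Foxes did not beat Cobras directly.
Foxes beat Falcons, Bears, Herons, Titans. Of those, Falcons beat Cobras.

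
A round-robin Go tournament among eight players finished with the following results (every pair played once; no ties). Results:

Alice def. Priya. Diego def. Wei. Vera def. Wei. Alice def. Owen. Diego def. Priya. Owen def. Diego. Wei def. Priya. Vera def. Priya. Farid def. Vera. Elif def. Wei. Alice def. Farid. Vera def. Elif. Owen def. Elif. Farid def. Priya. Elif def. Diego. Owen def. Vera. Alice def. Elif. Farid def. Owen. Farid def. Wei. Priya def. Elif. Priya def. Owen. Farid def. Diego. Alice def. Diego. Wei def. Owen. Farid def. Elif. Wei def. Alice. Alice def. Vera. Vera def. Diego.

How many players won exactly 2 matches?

3

Win totals: Alice 6, Owen 3, Wei 3, Farid 6, Vera 4, Priya 2, Diego 2, Elif 2.
Exactly 2: Priya, Diego, Elif — 3 players.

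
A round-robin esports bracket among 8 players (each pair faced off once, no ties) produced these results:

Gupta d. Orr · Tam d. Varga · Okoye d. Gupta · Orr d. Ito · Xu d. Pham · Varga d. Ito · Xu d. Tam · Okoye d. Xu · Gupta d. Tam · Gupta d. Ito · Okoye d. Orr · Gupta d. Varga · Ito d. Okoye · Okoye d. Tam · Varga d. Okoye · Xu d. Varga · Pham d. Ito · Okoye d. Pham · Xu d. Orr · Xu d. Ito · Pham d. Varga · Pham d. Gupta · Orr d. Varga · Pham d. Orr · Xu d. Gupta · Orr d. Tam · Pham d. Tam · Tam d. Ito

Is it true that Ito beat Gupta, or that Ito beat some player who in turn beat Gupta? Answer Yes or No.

Ito did not beat Gupta directly.
Ito beat Okoye. Of those, Okoye beat Gupta.

Yes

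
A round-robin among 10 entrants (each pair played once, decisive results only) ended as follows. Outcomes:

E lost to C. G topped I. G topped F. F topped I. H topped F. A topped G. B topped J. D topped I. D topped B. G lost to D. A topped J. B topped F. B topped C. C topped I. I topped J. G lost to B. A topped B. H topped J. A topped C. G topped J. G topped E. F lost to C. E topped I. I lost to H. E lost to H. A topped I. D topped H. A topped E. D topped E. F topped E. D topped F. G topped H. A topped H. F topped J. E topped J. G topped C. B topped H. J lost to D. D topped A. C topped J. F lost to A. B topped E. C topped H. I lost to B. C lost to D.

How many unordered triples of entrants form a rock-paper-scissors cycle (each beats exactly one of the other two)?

Win totals: A 8, B 7, C 5, D 9, E 2, F 3, G 6, H 4, I 1, J 0.
An entrant with w wins dominates both others in C(w,2) triples; summing gives 28 + 21 + 10 + 36 + 1 + 3 + 15 + 6 + 0 + 0 = 120 transitive triples.
Total triples C(10,3) = 120, so cyclic triples = 120 − 120 = 0.

0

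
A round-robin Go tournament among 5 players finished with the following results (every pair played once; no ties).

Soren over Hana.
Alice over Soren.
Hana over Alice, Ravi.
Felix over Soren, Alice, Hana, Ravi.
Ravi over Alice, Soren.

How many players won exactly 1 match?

2

Win totals: Felix 4, Soren 1, Alice 1, Hana 2, Ravi 2.
Exactly 1: Soren, Alice — 2 players.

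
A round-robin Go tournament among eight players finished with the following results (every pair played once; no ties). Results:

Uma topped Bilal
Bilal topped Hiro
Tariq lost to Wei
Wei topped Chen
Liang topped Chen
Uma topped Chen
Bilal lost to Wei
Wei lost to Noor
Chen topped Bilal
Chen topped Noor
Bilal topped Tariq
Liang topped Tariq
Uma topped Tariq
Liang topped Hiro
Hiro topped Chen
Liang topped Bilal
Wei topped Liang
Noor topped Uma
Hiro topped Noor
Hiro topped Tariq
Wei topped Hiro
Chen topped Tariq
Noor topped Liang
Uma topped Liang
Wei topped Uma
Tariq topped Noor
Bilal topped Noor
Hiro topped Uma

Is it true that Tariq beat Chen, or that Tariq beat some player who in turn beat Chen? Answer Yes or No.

No

Tariq did not beat Chen directly.
Tariq beat Noor, but each of them lost to Chen. No two-step path.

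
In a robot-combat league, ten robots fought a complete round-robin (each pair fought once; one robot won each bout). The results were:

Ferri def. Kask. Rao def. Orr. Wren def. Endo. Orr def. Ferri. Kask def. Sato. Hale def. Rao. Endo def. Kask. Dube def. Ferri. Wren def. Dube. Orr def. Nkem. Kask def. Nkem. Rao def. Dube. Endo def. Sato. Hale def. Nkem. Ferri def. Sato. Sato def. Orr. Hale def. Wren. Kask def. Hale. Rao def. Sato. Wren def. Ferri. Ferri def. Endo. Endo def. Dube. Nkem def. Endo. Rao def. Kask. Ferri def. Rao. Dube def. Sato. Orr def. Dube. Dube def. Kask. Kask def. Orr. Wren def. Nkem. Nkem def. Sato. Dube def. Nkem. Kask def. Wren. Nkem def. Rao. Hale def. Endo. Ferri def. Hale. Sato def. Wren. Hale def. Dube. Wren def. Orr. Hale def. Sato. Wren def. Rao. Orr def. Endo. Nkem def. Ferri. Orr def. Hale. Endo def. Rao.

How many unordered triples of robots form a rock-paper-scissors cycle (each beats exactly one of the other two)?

Win totals: Wren 6, Dube 4, Endo 4, Sato 2, Rao 4, Nkem 4, Kask 5, Ferri 5, Hale 6, Orr 5.
A robot with w wins dominates both others in C(w,2) triples; summing gives 15 + 6 + 6 + 1 + 6 + 6 + 10 + 10 + 15 + 10 = 85 transitive triples.
Total triples C(10,3) = 120, so cyclic triples = 120 − 85 = 35.

35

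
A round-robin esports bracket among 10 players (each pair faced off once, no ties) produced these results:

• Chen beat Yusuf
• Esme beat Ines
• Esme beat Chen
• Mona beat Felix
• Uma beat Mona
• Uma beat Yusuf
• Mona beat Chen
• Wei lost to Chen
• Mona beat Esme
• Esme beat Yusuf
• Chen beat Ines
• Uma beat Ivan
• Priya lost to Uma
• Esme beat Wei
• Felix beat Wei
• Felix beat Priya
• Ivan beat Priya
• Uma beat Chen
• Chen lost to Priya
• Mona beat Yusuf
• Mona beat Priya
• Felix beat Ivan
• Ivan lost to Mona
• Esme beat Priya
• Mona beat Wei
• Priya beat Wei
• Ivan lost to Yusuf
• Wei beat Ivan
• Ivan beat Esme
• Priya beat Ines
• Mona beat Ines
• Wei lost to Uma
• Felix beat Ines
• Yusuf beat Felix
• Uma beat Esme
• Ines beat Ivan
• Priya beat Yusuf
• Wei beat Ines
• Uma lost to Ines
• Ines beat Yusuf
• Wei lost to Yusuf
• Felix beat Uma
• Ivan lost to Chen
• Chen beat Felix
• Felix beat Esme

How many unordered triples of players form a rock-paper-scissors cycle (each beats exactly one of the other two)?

22

Win totals: Wei 2, Mona 8, Chen 5, Esme 5, Priya 4, Ines 3, Ivan 2, Yusuf 3, Felix 6, Uma 7.
A player with w wins dominates both others in C(w,2) triples; summing gives 1 + 28 + 10 + 10 + 6 + 3 + 1 + 3 + 15 + 21 = 98 transitive triples.
Total triples C(10,3) = 120, so cyclic triples = 120 − 98 = 22.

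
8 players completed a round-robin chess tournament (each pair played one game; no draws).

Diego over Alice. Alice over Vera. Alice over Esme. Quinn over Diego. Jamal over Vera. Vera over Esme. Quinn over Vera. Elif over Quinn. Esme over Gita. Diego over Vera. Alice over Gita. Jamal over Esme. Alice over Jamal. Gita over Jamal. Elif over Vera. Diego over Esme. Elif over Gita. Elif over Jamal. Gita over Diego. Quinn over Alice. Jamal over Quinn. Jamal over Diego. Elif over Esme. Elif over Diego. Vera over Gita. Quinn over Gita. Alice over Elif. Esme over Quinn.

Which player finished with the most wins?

Win totals: Esme 2, Jamal 4, Gita 2, Alice 5, Quinn 4, Elif 6, Diego 3, Vera 2.
Elif leads with 6 wins (next highest: 5).

Elif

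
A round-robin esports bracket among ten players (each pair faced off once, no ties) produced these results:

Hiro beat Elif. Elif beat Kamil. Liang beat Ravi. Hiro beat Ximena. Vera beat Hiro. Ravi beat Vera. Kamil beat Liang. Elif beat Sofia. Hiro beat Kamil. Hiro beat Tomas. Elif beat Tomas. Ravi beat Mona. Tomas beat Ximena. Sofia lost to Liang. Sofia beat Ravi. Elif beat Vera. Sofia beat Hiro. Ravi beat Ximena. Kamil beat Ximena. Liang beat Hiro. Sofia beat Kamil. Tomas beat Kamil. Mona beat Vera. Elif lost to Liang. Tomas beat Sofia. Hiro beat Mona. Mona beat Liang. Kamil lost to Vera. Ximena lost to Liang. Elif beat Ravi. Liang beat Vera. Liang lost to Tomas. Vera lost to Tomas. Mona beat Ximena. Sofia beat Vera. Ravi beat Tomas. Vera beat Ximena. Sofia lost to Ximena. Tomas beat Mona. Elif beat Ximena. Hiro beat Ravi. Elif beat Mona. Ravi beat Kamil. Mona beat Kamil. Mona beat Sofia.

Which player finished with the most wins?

Elif

Win totals: Mona 5, Liang 6, Tomas 6, Ravi 5, Elif 7, Kamil 2, Hiro 6, Vera 3, Sofia 4, Ximena 1.
Elif leads with 7 wins (next highest: 6).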